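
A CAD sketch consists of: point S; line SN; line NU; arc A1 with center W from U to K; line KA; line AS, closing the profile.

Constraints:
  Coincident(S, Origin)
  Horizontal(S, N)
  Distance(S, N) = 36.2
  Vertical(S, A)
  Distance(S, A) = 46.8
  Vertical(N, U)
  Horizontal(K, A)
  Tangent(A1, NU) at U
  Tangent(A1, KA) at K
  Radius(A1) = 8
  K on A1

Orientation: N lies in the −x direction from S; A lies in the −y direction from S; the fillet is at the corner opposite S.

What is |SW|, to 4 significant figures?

47.97

S is at the origin; SN is horizontal with |SN| = 36.2 and N on the −x side, so N = (-36.20, 0.000). S and A share the same x with |SA| = 46.8 and A on the −y side, so A = (0.000, -46.80). The virtual corner opposite S is at (-36.20, -46.80). The tangent condition forces WU to be normal to NU and tangency of A1 to KA means the radius WK is perpendicular to KA, with radius 8.0, so the center W sits 8.0 in from both sides at W = (-28.20, -38.80). Then |SW| = |W − S| = 47.97.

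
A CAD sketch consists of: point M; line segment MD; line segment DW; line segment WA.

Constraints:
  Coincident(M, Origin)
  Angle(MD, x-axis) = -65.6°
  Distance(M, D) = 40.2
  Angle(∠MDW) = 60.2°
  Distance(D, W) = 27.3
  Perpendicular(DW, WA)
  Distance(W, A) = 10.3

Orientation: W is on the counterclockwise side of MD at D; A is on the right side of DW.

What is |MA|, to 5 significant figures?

45.774

M is at the origin; MD runs at -65.6° with length 40.2, so D = 40.2·(cos -65.6°, sin -65.6°) = (16.607, -36.609). ∠MDW = 60.2°, so DW runs at -65.6° + (180° − 60.2°) = 54.200° from the x-axis; with |DW| = 27.3, W = D + 27.3·(cos 54.200°, sin 54.200°) = (32.576, -14.467). DW ⟂ WA; with |WA| = 10.3 on the right of DW, A = W + 10.3·(0.81106, -0.58496) = (40.930, -20.493). Then |MA| = |A − M| = 45.774.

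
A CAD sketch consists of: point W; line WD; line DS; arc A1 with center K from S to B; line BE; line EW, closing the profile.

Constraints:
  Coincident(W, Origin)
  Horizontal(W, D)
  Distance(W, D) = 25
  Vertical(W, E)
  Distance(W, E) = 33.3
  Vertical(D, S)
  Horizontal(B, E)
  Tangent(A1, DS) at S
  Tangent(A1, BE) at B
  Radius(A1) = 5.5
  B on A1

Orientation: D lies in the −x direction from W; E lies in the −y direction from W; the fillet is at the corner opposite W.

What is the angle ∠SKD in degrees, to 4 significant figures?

78.81°

W is at the origin; W and D share the same y with |WD| = 25.0 and D on the −x side, so D = (-25.00, 0.000). W and E share the same x with |WE| = 33.3 and E on the −y side, so E = (0.000, -33.30). The virtual corner opposite W is at (-25.00, -33.30). Since A1 is tangent to DS there, KS ⟂ DS and A1 meets BE tangentially, so KB is at right angles to BE, with radius 5.5, so the center K sits 5.5 in from both sides at K = (-19.50, -27.80). That places the tangent points at S = (-25.00, -27.80) on DS and B = (-19.50, -33.30) on BE. Then cos ∠SKD = KS·KD / (|KS||KD|), giving 78.81°.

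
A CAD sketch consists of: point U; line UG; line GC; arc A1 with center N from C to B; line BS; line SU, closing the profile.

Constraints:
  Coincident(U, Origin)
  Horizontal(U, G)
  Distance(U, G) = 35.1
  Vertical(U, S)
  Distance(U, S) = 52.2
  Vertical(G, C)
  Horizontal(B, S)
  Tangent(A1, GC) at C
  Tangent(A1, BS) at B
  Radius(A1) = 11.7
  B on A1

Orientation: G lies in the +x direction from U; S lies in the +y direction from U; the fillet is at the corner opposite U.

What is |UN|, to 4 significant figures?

46.77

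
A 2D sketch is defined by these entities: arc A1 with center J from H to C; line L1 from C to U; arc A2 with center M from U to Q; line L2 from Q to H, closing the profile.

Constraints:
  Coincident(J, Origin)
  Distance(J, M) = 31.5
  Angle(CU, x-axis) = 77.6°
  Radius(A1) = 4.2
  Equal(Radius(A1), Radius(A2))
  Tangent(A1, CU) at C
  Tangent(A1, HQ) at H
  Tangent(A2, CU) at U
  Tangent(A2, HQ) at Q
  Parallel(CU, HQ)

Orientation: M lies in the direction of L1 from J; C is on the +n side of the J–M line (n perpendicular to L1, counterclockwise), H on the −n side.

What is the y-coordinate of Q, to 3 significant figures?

29.9

Tangency of A1 to both parallel lines with radius 4.2 puts C and H at J ± 4.2·n: C = (-4.10, 0.902), H = (4.10, -0.902). Equal radii place U and Q the same way about M: U = M + 4.2·n = (2.66, 31.7), Q = M − 4.2·n = (10.9, 29.9). So Q.y = 29.9.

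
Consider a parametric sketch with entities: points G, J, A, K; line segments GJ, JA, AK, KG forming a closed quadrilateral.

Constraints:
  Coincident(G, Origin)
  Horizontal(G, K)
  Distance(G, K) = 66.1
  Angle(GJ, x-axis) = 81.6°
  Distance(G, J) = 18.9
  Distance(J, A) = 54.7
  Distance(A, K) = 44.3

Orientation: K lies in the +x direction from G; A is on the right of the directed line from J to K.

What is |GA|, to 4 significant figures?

42.08

Checks: GJ at 81.60° ✓; |JA| = 54.70 ✓; |AK| = 44.30 ✓.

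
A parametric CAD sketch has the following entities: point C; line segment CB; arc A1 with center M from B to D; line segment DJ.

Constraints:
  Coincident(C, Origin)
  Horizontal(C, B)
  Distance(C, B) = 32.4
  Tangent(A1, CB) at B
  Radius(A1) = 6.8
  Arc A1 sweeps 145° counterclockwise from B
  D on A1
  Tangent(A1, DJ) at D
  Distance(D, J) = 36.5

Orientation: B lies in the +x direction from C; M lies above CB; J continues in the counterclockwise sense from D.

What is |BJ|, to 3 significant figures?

42.3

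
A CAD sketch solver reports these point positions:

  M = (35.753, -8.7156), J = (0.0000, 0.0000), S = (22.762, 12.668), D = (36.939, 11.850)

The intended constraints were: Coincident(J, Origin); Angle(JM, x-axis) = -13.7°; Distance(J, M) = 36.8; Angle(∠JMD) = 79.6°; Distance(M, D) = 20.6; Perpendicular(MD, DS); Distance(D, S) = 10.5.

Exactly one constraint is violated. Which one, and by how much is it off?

Distance(D, S) = 10.5 — off by 3.70.

J = (0.00, 0.00) ✓; JM at -13.70° ✓; |JM| = 36.80 ✓; ∠JMD = 79.60° ✓; |MD| = 20.60 ✓; ∠(MD, DS) = 90.00° ✓; |DS| = 14.20 ✗.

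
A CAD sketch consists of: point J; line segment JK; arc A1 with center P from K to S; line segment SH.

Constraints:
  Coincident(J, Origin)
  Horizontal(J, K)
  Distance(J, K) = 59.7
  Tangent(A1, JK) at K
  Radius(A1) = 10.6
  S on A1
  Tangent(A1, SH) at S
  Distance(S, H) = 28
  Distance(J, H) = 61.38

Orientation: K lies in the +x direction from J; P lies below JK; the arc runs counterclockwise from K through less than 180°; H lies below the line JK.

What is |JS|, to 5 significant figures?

50.156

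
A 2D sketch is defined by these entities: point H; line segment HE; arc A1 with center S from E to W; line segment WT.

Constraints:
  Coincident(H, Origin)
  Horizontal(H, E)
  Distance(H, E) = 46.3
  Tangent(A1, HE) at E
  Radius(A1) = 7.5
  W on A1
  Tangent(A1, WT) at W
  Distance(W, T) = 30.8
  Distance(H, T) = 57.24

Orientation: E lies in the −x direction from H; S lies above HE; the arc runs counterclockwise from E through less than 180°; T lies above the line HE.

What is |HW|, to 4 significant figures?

39.71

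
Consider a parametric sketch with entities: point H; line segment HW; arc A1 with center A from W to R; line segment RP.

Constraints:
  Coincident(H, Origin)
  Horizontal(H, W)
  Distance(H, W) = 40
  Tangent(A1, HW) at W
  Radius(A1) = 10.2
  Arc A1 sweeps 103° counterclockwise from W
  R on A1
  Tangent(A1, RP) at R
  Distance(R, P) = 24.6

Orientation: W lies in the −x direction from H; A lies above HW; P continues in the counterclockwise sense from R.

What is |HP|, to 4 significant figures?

50.96

On A1, W sits at bearing -90° from A; a 103° counterclockwise sweep puts R at bearing 13°, so R = A + 10.2·(cos 13°, sin 13°) = (-30.06, 12.49). Since A1 is tangent to RP there, AR ⟂ RP, so RP runs along (−sin 13°, cos 13°); with |RP| = 24.6, P = (-35.60, 36.46). Then |HP| = |P − H| = 50.96.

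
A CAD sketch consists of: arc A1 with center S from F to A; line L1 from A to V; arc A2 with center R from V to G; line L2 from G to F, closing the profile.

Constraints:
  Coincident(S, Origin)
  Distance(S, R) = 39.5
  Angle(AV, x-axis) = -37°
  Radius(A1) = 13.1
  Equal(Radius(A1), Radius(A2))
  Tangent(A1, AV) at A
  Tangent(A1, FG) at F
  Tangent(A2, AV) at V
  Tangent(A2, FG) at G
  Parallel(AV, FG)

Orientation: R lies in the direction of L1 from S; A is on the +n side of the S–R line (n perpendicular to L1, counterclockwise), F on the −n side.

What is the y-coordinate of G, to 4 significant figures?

-34.23

Tangency of A1 to both parallel lines with radius 13.1 puts A and F at S ± 13.1·n: A = (7.884, 10.46), F = (-7.884, -10.46). Equal radii place V and G the same way about R: V = R + 13.1·n = (39.43, -13.31), G = R − 13.1·n = (23.66, -34.23). So G.y = -34.23.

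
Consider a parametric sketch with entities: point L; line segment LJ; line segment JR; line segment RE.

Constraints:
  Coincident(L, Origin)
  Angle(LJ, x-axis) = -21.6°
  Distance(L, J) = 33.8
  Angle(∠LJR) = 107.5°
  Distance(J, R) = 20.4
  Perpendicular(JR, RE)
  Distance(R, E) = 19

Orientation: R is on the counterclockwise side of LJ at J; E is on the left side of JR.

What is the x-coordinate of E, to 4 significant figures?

29.55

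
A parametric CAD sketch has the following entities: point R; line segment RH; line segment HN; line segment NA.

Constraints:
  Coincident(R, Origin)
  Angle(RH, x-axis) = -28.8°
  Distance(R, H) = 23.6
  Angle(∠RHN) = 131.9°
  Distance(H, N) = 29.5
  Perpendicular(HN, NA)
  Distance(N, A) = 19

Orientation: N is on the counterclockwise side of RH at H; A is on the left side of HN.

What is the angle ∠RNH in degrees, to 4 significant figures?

21.21°

R is at the origin; RH runs at -28.8° with length 23.6, so H = 23.6·(cos -28.8°, sin -28.8°) = (20.68, -11.37). ∠RHN = 131.9°, so HN runs at -28.8° + (180° − 131.9°) = 19.30° from the x-axis; with |HN| = 29.5, N = H + 29.5·(cos 19.30°, sin 19.30°) = (48.52, -1.619). Then cos ∠RNH = NR·NH / (|NR||NH|), giving 21.21°.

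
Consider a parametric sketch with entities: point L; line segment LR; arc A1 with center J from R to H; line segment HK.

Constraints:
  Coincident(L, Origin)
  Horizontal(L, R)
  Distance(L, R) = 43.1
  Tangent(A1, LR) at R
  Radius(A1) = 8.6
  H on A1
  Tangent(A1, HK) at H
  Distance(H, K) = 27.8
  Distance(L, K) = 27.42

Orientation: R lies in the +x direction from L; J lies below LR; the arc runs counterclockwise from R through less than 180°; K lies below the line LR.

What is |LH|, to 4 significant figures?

37.25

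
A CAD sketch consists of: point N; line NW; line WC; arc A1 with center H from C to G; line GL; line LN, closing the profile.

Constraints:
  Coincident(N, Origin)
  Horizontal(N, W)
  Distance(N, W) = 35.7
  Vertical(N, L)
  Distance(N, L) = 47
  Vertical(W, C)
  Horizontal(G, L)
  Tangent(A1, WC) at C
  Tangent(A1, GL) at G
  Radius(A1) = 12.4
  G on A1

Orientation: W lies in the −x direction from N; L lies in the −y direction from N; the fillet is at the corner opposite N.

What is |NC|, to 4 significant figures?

49.72

N is at the origin; NW is horizontal with |NW| = 35.7 and W on the −x side, so W = (-35.70, 0.000). N and L share the same x with |NL| = 47.0 and L on the −y side, so L = (0.000, -47.00). The virtual corner opposite N is at (-35.70, -47.00). Tangency of A1 to WC means the radius HC is perpendicular to WC and since A1 is tangent to GL there, HG ⟂ GL, with radius 12.4, so the center H sits 12.4 in from both sides at H = (-23.30, -34.60). That places the tangent points at C = (-35.70, -34.60) on WC and G = (-23.30, -47.00) on GL. Then |NC| = |C − N| = 49.72.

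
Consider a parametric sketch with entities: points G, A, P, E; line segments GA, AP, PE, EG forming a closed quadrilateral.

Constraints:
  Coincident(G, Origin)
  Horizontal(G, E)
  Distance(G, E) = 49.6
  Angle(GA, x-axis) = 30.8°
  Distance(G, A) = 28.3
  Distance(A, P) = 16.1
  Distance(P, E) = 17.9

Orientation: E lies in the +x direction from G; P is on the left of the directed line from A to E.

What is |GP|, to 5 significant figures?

43.203

G is at the origin; GE is horizontal with |GE| = 49.6 and E in +x, so E = (49.6, 0). GA runs at 30.8° with |GA| = 28.3, so A = (24.309, 14.491). P is determined by |AP| = 16.1 and |PE| = 17.9 together: it lies at the intersection of circle(A, 16.1) and circle(E, 17.9). With |AE| = 29.149, the foot of the radical line on AE is 13.525 from A and the perpendicular offset is √(16.1² − 13.525²) = 8.7349. Taking the left-of-AE solution: P = (40.386, 15.346).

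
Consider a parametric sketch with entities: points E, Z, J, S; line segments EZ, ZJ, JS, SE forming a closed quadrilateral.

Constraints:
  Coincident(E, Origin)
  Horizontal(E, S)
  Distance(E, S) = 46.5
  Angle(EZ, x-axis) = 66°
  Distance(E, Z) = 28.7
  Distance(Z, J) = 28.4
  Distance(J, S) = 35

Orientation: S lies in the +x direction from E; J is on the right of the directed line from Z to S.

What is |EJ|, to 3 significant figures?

11.8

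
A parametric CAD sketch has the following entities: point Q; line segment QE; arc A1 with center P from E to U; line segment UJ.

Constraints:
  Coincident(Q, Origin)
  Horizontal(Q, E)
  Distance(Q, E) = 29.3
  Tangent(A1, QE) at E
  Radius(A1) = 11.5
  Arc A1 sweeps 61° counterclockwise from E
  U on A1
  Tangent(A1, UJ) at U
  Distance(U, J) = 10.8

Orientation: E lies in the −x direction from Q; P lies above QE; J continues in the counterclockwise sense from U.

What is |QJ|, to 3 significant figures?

20.8

On A1, E sits at bearing -90° from P; a 61° counterclockwise sweep puts U at bearing -29°, so U = P + 11.5·(cos -29°, sin -29°) = (-19.2, 5.92). Since A1 is tangent to UJ there, PU ⟂ UJ, so UJ runs along (−sin -29°, cos -29°); with |UJ| = 10.8, J = (-14.0, 15.4). Then |QJ| = |J − Q| = 20.8.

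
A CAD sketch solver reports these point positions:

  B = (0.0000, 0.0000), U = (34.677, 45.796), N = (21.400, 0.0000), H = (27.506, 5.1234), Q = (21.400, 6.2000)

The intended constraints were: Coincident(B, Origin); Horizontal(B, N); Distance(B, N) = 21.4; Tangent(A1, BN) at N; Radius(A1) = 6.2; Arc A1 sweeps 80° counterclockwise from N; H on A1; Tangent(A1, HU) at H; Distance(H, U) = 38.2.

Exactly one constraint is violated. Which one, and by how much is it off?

Distance(H, U) = 38.2 — off by 3.10.

B = (0.00, 0.00) ✓; B.y = 0.00, N.y = 0.00 ✓; |BN| = 21.40 ✓; ∠(QN, NB) = 90.00° ✓; |QN| = 6.200 ✓; bearing(Q→H) − bearing(Q→N) = 80.00° ✓; |QH| = 6.200 ✓; ∠(QH, HU) = 90.00° ✓; |HU| = 41.30 ✗.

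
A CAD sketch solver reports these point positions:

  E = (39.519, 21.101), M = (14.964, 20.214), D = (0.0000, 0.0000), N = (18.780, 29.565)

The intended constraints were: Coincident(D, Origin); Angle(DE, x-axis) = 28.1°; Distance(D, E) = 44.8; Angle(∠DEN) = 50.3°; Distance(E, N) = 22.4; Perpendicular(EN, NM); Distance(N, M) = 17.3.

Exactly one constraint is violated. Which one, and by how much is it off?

Distance(N, M) = 17.3 — off by 7.20.

D = (0.00, 0.00) ✓; DE at 28.10° ✓; |DE| = 44.80 ✓; ∠DEN = 50.30° ✓; |EN| = 22.40 ✓; ∠(EN, NM) = 90.00° ✓; |NM| = 10.10 ✗.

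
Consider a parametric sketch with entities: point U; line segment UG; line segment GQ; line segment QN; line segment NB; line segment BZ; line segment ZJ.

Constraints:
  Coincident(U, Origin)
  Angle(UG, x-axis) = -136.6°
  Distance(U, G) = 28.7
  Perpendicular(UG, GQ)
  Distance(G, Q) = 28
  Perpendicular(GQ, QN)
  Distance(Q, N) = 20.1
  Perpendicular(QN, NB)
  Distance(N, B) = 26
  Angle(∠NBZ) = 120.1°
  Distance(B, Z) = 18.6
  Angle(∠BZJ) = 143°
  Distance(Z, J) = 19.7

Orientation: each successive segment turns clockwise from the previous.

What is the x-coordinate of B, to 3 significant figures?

-7.62

U is at the origin; UG runs at -136.6° with length 28.7, so G = (-20.9, -19.7). UG ⟂ GQ, so GQ runs at 133°; with |GQ| = 28.0, Q = (-40.1, 0.625). GQ is perpendicular to QN, so QN runs at 43.4°; with |QN| = 20.1, N = (-25.5, 14.4). QN ⟂ NB, so NB runs at -46.6°; with |NB| = 26.0, B = (-7.62, -4.46). So B.x = -7.62.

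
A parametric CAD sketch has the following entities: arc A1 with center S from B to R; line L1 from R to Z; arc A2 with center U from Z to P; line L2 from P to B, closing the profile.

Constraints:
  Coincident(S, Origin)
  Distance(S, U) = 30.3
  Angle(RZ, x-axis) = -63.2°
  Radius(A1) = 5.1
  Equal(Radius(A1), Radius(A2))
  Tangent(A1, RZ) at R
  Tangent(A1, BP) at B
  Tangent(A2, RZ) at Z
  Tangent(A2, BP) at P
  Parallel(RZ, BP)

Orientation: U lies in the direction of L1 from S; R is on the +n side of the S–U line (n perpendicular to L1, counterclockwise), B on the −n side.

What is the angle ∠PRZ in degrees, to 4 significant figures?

18.60°

The slot axis is L1's direction at -63.2°, so u = (cos -63.2°, sin -63.2°) = (0.4509, -0.8926) and n = (−sin -63.2°, cos -63.2°) = (0.8926, 0.4509). S is at the origin and U lies 30.3 along u from S, so U = 30.3·u = (13.66, -27.05). Tangency of A1 to both parallel lines with radius 5.1 puts R and B at S ± 5.1·n: R = (4.552, 2.299), B = (-4.552, -2.299). Equal radii place Z and P the same way about U: Z = U + 5.1·n = (18.21, -24.75), P = U − 5.1·n = (9.109, -29.34). Then cos ∠PRZ = RP·RZ / (|RP||RZ|), giving 18.60°.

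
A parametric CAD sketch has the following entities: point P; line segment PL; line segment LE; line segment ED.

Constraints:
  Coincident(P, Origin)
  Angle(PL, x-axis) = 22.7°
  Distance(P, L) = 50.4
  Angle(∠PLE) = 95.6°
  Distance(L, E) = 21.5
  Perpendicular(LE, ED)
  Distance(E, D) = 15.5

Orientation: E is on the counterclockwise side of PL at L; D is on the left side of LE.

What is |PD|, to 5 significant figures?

43.580

P is at the origin; PL runs at 22.7° with length 50.4, so L = 50.4·(cos 22.7°, sin 22.7°) = (46.496, 19.450). ∠PLE = 95.6°, so LE runs at 22.7° + (180° − 95.6°) = 107.10° from the x-axis; with |LE| = 21.5, E = L + 21.5·(cos 107.10°, sin 107.10°) = (40.174, 39.999). LE ⟂ ED; with |ED| = 15.5 on the left of LE, D = E + 15.5·(-0.95579, -0.29404) = (25.359, 35.442). Then |PD| = |D − P| = 43.580.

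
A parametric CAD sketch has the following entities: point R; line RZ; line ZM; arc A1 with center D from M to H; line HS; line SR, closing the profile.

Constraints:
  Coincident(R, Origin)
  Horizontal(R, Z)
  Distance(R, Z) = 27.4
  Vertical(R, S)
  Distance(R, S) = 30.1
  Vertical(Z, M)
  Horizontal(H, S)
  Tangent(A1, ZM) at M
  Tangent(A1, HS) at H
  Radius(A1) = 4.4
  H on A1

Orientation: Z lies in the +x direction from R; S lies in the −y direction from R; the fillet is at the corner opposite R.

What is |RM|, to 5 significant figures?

37.567

The virtual corner opposite R is at (27.400, -30.100). Tangency of A1 to ZM means the radius DM is perpendicular to ZM and since A1 is tangent to HS there, DH ⟂ HS, with radius 4.4, so the center D sits 4.4 in from both sides at D = (23.000, -25.700). That places the tangent points at M = (27.400, -25.700) on ZM and H = (23.000, -30.100) on HS. Then |RM| = |M − R| = 37.567.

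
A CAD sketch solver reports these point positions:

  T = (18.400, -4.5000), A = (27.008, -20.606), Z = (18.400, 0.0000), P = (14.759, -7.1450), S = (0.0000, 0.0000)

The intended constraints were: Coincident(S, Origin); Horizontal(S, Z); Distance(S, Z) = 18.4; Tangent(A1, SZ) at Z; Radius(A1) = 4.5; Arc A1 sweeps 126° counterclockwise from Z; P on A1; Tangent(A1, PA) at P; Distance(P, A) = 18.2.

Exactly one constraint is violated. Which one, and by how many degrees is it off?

Tangent(A1, PA) at P — off by 6.30°.

S = (0.00, 0.00) ✓; S.y = 0.00, Z.y = 0.00 ✓; |SZ| = 18.40 ✓; ∠(TZ, ZS) = 90.00° ✓; |TZ| = 4.500 ✓; bearing(T→P) − bearing(T→Z) = 126.0° ✓; |TP| = 4.500 ✓; ∠(TP, PA) = 83.70° ✗; |PA| = 18.20 ✓.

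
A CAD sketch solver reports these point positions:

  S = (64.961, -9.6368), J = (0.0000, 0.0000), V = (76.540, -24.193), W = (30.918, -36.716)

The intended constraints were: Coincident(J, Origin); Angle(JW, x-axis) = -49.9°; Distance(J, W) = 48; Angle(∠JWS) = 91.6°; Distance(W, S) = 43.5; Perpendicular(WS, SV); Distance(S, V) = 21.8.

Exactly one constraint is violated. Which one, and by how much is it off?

Distance(S, V) = 21.8 — off by 3.20.

J = (0.00, 0.00) ✓; JW at -49.90° ✓; |JW| = 48.00 ✓; ∠JWS = 91.60° ✓; |WS| = 43.50 ✓; ∠(WS, SV) = 90.00° ✓; |SV| = 18.60 ✗.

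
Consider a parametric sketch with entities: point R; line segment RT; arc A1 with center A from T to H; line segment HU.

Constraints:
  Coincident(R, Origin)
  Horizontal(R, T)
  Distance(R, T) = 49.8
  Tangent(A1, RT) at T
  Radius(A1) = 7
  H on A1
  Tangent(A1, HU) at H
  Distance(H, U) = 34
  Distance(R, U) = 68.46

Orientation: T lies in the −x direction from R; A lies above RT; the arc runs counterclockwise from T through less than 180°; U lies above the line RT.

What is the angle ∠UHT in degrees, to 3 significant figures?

125°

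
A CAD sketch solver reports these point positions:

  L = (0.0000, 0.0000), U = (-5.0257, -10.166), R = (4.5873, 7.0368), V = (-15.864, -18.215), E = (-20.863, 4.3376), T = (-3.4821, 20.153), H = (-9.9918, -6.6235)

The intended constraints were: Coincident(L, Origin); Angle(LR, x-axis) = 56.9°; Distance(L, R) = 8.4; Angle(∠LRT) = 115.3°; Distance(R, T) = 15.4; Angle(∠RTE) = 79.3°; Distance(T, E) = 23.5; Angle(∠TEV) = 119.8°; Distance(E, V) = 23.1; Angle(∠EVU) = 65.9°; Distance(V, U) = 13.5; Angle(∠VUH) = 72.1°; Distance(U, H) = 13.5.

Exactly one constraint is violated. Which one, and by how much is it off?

Distance(U, H) = 13.5 — off by 7.40.

L = (0.00, 0.00) ✓; LR at 56.90° ✓; |LR| = 8.400 ✓; ∠LRT = 115.3° ✓; |RT| = 15.40 ✓; ∠RTE = 79.30° ✓; |TE| = 23.50 ✓; ∠TEV = 119.8° ✓; |EV| = 23.10 ✓; ∠EVU = 65.90° ✓; |VU| = 13.50 ✓; ∠VUH = 72.10° ✓; |UH| = 6.100 ✗.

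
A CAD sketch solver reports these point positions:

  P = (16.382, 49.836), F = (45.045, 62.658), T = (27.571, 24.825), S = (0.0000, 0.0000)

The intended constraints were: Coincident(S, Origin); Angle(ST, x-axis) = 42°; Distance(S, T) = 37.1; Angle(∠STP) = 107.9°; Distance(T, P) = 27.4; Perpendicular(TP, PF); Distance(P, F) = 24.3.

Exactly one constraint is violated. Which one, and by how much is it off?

Distance(P, F) = 24.3 — off by 7.10.

S = (0.00, 0.00) ✓; ST at 42.00° ✓; |ST| = 37.10 ✓; ∠STP = 107.9° ✓; |TP| = 27.40 ✓; ∠(TP, PF) = 90.00° ✓; |PF| = 31.40 ✗.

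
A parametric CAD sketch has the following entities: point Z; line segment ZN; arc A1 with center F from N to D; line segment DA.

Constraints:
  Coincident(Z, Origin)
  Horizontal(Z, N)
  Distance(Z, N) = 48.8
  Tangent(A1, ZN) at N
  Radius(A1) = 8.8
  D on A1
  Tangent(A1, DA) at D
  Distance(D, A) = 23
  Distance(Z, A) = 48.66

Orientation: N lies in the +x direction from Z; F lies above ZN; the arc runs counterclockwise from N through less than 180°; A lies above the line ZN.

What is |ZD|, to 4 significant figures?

56.82

Z is at the origin; Z and N share the same y with |ZN| = 48.8 and N on the +x side, so N = (48.80, 0.000). Tangency of A1 to ZN means the radius FN is perpendicular to ZN, so F = N + (0, 8.8) = (48.80, 8.800). Since FD ⟂ DA (tangency), |FA| = √(8.8² + 23.0²) = 24.63 regardless of where D sits on A1. So A lies on both circle(Z, 48.66) and circle(F, 24.63); the above-ZN intersection is A = (37.69, 30.78). D is the foot of the tangent from A: D = (54.72, 15.31).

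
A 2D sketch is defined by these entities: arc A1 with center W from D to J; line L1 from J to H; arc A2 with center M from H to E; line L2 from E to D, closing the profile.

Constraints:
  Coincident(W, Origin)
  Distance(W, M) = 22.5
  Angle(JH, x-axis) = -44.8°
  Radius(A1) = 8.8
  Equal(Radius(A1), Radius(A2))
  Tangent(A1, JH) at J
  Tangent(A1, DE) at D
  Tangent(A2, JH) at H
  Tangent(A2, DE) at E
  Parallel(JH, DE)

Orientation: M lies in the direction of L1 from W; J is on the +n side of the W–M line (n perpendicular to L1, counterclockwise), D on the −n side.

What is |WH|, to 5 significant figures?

24.160

Tangency of A1 to both parallel lines with radius 8.8 puts J and D at W ± 8.8·n: J = (6.2008, 6.2442), D = (-6.2008, -6.2442). Equal radii place H and E the same way about M: H = M + 8.8·n = (22.166, -9.6100), E = M − 8.8·n = (9.7646, -22.098). Then |WH| = |H − W| = 24.160.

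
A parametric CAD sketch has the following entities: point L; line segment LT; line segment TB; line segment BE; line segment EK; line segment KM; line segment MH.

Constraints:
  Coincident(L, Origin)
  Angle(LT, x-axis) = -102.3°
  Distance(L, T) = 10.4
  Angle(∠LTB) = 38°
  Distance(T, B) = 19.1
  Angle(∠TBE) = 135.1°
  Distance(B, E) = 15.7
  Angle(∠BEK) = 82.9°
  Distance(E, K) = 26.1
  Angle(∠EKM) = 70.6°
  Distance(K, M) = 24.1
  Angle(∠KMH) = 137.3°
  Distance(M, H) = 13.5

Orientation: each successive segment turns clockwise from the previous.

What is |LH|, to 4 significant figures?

14.43

∠EKM = 70.6° gives KM at -135.7° from the x-axis; with |KM| = 24.1, M = (0.8149, -6.520). ∠KMH = 137.3° gives MH at -178.4° from the x-axis; with |MH| = 13.5, H = (-12.68, -6.897). Then |LH| = |H − L| = 14.43.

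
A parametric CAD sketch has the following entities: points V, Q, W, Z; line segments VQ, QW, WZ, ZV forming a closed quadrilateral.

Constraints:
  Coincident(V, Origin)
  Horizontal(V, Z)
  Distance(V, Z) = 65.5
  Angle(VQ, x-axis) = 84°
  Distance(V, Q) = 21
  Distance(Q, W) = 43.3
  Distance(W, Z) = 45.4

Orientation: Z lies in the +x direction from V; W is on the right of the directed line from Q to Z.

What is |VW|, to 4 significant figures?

28.83

Checks: |QW| = 43.30 ✓; |WZ| = 45.40 ✓.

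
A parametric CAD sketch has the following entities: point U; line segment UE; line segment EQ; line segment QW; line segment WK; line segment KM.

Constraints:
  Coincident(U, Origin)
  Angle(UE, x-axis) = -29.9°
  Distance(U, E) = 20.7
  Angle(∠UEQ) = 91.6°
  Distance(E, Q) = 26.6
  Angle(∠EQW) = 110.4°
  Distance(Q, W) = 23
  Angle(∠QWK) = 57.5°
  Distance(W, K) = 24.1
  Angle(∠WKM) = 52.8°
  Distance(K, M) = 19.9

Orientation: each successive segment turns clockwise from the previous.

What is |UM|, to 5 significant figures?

31.755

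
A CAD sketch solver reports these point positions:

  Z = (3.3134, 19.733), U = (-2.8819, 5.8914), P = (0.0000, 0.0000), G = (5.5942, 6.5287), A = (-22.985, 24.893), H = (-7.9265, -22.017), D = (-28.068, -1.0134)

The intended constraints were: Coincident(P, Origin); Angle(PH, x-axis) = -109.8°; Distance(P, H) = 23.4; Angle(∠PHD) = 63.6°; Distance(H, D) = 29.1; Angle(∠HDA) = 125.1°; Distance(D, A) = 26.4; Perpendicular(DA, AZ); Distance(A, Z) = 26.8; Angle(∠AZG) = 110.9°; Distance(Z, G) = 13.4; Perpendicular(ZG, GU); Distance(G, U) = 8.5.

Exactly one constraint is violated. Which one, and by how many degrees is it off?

Perpendicular(ZG, GU) — off by 5.50°.

P = (0.00, 0.00) ✓; PH at -109.8° ✓; |PH| = 23.40 ✓; ∠PHD = 63.60° ✓; |HD| = 29.10 ✓; ∠HDA = 125.1° ✓; |DA| = 26.40 ✓; ∠(DA, AZ) = 90.00° ✓; |AZ| = 26.80 ✓; ∠AZG = 110.9° ✓; |ZG| = 13.40 ✓; ∠(ZG, GU) = 95.50° ✗; |GU| = 8.500 ✓.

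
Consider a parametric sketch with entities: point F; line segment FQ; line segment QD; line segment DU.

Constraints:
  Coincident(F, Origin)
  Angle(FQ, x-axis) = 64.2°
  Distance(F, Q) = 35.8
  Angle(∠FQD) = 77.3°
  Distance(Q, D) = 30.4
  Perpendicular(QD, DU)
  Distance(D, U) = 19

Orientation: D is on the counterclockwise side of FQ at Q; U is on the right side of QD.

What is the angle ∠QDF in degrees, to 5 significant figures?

57.174°

F is at the origin; FQ runs at 64.2° with length 35.8, so Q = 35.8·(cos 64.2°, sin 64.2°) = (15.581, 32.231). ∠FQD = 77.3°, so QD runs at 64.2° + (180° − 77.3°) = 166.90° from the x-axis; with |QD| = 30.4, D = Q + 30.4·(cos 166.90°, sin 166.90°) = (-14.028, 39.122). Then cos ∠QDF = DQ·DF / (|DQ||DF|), giving 57.174°.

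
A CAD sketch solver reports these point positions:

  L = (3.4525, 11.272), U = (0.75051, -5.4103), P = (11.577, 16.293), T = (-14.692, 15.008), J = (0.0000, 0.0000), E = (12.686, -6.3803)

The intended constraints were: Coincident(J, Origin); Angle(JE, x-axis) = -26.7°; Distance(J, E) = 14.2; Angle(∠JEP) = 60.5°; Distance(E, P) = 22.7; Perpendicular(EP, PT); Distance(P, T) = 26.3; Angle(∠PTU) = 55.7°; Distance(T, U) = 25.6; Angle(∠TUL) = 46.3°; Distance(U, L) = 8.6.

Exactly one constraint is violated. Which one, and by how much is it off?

Distance(U, L) = 8.6 — off by 8.30.

J = (0.00, 0.00) ✓; JE at -26.70° ✓; |JE| = 14.20 ✓; ∠JEP = 60.50° ✓; |EP| = 22.70 ✓; ∠(EP, PT) = 90.00° ✓; |PT| = 26.30 ✓; ∠PTU = 55.70° ✓; |TU| = 25.60 ✓; ∠TUL = 46.30° ✓; |UL| = 16.90 ✗.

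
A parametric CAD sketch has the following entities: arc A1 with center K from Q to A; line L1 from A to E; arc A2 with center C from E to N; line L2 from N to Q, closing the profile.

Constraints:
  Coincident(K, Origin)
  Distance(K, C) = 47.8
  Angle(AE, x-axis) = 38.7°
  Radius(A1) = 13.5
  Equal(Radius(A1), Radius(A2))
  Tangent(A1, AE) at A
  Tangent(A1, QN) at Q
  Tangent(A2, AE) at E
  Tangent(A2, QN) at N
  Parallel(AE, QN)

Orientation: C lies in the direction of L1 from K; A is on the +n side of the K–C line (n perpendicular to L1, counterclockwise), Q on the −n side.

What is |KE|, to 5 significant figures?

49.670

The slot axis is L1's direction at 38.7°, so u = (cos 38.7°, sin 38.7°) = (0.78043, 0.62524) and n = (−sin 38.7°, cos 38.7°) = (-0.62524, 0.78043). K is at the origin and C lies 47.8 along u from K, so C = 47.8·u = (37.305, 29.887). Tangency of A1 to both parallel lines with radius 13.5 puts A and Q at K ± 13.5·n: A = (-8.4408, 10.536), Q = (8.4408, -10.536). Equal radii place E and N the same way about C: E = C + 13.5·n = (28.864, 40.422), N = C − 13.5·n = (45.745, 19.351). Then |KE| = |E − K| = 49.670.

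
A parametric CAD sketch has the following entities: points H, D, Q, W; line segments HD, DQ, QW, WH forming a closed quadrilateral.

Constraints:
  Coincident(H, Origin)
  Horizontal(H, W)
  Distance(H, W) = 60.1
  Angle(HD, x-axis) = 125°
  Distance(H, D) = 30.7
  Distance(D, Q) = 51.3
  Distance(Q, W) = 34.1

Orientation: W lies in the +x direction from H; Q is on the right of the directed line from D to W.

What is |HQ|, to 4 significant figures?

26.11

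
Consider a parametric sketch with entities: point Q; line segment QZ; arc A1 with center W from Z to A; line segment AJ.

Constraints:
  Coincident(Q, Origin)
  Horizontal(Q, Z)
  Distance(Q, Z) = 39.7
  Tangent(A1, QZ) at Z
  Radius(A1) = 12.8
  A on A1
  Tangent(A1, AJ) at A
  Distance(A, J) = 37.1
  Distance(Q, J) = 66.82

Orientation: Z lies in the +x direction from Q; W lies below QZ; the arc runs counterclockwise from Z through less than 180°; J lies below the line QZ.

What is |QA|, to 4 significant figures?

33.00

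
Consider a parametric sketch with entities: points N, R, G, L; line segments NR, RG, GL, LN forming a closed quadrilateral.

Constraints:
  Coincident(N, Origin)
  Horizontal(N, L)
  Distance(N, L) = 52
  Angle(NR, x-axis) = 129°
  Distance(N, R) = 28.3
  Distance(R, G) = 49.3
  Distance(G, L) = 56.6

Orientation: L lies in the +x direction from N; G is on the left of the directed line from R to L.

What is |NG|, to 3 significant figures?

54.3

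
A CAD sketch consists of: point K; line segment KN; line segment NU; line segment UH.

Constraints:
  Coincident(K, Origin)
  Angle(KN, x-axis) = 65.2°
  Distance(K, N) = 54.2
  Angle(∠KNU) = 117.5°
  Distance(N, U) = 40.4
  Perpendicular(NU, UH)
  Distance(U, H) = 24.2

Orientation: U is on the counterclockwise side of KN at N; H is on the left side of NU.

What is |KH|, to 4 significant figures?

69.65

K is at the origin; KN runs at 65.2° with length 54.2, so N = 54.2·(cos 65.2°, sin 65.2°) = (22.73, 49.20). ∠KNU = 117.5°, so NU runs at 65.2° + (180° − 117.5°) = 127.7° from the x-axis; with |NU| = 40.4, U = N + 40.4·(cos 127.7°, sin 127.7°) = (-1.971, 81.17). NU ⟂ UH; with |UH| = 24.2 on the left of NU, H = U + 24.2·(-0.7912, -0.6115) = (-21.12, 66.37). Then |KH| = |H − K| = 69.65.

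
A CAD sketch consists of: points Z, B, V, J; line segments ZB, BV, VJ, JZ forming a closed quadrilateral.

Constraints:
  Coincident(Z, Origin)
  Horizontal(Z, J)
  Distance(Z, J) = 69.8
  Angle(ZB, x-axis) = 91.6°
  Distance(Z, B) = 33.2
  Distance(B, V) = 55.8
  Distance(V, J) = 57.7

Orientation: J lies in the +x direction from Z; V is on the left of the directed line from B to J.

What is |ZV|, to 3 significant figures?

74.4

Z is at the origin; Z and J share the same y with |ZJ| = 69.8 and J in +x, so J = (69.8, 0). ZB runs at 91.6° with |ZB| = 33.2, so B = (-0.927, 33.2). V is determined by |BV| = 55.8 and |VJ| = 57.7 together: it lies at the intersection of circle(B, 55.8) and circle(J, 57.7). With |BJ| = 78.1, the foot of the radical line on BJ is 37.7 from B and the perpendicular offset is √(55.8² − 37.7²) = 41.2. Taking the left-of-BJ solution: V = (50.7, 54.4).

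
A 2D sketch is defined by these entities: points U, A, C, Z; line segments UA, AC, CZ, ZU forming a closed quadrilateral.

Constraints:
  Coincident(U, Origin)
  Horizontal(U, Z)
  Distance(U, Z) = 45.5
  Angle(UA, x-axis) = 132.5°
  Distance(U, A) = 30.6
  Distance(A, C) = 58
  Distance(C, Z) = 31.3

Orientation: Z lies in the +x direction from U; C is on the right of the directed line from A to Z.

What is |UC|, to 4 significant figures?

27.46

Checks: U = (0.00, 0.00) ✓; |AC| = 58.00 ✓; |CZ| = 31.30 ✓.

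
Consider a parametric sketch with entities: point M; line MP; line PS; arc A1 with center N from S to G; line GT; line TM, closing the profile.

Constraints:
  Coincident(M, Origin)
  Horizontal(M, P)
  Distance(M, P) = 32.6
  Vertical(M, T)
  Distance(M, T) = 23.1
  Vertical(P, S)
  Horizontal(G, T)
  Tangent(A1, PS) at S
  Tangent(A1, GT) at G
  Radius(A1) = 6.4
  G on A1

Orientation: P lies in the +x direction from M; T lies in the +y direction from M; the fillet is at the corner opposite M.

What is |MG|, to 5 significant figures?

34.929

M is at the origin; M and P share the same y with |MP| = 32.6 and P on the +x side, so P = (32.600, 0.0000). MT is vertical with |MT| = 23.1 and T on the +y side, so T = (0.0000, 23.100). The virtual corner opposite M is at (32.600, 23.100). Tangency of A1 to PS means the radius NS is perpendicular to PS and tangency of A1 to GT means the radius NG is perpendicular to GT, with radius 6.4, so the center N sits 6.4 in from both sides at N = (26.200, 16.700). That places the tangent points at S = (32.600, 16.700) on PS and G = (26.200, 23.100) on GT. Then |MG| = |G − M| = 34.929.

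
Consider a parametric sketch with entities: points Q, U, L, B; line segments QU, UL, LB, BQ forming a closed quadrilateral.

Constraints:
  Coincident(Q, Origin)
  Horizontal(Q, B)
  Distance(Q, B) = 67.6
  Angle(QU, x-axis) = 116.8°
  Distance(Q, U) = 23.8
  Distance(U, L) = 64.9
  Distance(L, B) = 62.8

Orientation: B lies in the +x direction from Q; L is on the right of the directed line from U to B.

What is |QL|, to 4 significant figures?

41.11

Q is at the origin; Q and B share the same y with |QB| = 67.6 and B in +x, so B = (67.6, 0). QU runs at 116.8° with |QU| = 23.8, so U = (-10.73, 21.24). L is determined by |UL| = 64.9 and |LB| = 62.8 together: it lies at the intersection of circle(U, 64.9) and circle(B, 62.8). With |UB| = 81.16, the foot of the radical line on UB is 42.23 from U and the perpendicular offset is √(64.9² − 42.23²) = 49.28. Taking the right-of-UB solution: L = (17.13, -37.37).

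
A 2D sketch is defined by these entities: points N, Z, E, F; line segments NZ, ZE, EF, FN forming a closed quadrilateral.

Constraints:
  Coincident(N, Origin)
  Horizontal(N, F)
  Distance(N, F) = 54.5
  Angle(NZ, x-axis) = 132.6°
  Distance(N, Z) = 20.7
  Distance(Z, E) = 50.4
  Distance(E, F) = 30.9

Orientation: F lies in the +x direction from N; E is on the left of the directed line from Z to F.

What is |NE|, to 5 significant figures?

43.119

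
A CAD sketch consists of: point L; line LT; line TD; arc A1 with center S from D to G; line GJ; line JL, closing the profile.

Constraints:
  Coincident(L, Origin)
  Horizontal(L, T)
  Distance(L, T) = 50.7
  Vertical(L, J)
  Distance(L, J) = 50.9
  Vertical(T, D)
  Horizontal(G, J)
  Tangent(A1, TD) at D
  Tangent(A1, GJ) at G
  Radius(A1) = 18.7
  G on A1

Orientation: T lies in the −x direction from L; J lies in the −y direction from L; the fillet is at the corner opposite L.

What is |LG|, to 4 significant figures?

60.12

L is at the origin; L and T share the same y with |LT| = 50.7 and T on the −x side, so T = (-50.70, 0.000). LJ is vertical with |LJ| = 50.9 and J on the −y side, so J = (0.000, -50.90). The virtual corner opposite L is at (-50.70, -50.90). The tangent condition forces SD to be normal to TD and tangency of A1 to GJ means the radius SG is perpendicular to GJ, with radius 18.7, so the center S sits 18.7 in from both sides at S = (-32.00, -32.20). That places the tangent points at D = (-50.70, -32.20) on TD and G = (-32.00, -50.90) on GJ. Then |LG| = |G − L| = 60.12.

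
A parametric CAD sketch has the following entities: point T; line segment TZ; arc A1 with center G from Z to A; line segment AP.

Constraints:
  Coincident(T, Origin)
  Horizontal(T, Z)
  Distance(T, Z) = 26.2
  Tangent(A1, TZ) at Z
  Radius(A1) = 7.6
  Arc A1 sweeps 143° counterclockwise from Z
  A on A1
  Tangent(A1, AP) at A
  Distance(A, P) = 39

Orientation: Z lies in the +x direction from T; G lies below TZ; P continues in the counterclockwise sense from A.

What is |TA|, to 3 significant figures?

25.6

Tangency of A1 to TZ means the radius GZ is perpendicular to TZ, so G = Z + (0, -7.6) = (26.2, -7.60). On A1, Z sits at bearing 90° from G; a 143° counterclockwise sweep puts A at bearing 233°, so A = G + 7.6·(cos 233°, sin 233°) = (21.6, -13.7). Then |TA| = |A − T| = 25.6.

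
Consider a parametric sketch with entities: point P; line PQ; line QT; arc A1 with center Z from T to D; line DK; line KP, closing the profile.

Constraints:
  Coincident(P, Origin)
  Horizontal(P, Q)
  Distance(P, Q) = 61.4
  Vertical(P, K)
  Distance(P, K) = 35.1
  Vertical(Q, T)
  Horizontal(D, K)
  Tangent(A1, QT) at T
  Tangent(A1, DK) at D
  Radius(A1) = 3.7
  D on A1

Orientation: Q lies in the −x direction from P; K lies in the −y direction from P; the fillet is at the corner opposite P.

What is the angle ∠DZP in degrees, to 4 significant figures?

118.6°

P is at the origin; P and Q share the same y with |PQ| = 61.4 and Q on the −x side, so Q = (-61.40, 0.000). PK is vertical with |PK| = 35.1 and K on the −y side, so K = (0.000, -35.10). The virtual corner opposite P is at (-61.40, -35.10). The tangent condition forces ZT to be normal to QT and tangency of A1 to DK means the radius ZD is perpendicular to DK, with radius 3.7, so the center Z sits 3.7 in from both sides at Z = (-57.70, -31.40). That places the tangent points at T = (-61.40, -31.40) on QT and D = (-57.70, -35.10) on DK. Then cos ∠DZP = ZD·ZP / (|ZD||ZP|), giving 118.6°.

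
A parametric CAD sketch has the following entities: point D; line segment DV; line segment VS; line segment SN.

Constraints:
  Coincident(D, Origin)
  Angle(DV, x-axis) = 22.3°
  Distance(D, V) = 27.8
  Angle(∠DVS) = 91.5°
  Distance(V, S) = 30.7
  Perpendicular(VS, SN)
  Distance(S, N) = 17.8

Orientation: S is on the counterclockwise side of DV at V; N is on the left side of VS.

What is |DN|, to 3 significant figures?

33.0

∠DVS = 91.5°, so VS runs at 22.3° + (180° − 91.5°) = 111° from the x-axis; with |VS| = 30.7, S = V + 30.7·(cos 111°, sin 111°) = (14.8, 39.2). VS is perpendicular to SN; with |SN| = 17.8 on the left of VS, N = S + 17.8·(-0.935, -0.355) = (-1.82, 32.9). Then |DN| = |N − D| = 33.0.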